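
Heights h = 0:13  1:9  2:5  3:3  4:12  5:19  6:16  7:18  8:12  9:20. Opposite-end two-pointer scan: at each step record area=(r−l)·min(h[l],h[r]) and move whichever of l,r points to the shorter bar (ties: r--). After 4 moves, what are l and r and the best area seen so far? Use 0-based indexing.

l=4, r=9, best area=117

l=0 r=9: min(13,20)*9=117 best=117 *, l++
l=1 r=9: min(9,20)*8=72 best=117, l++
l=2 r=9: min(5,20)*7=35 best=117, l++
l=3 r=9: min(3,20)*6=18 best=117, l++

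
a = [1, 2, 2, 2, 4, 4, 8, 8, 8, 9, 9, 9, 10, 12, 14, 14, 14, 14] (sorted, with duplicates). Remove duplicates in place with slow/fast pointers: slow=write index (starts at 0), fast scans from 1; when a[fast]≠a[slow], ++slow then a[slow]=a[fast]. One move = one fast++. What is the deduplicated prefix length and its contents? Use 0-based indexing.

(s=0,f=1) a[fast]=2≠a[slow]=1 write a[1]=2 → slow++,fast++
(s=1,f=2) a[fast]=2=a[slow] dup → fast++
(s=1,f=3) a[fast]=2=a[slow] dup → fast++
(s=1,f=4) a[fast]=4≠a[slow]=2 write a[2]=4 → slow++,fast++
(s=2,f=5) a[fast]=4=a[slow] dup → fast++
(s=2,f=6) a[fast]=8≠a[slow]=4 write a[3]=8 → slow++,fast++
(s=3,f=7) a[fast]=8=a[slow] dup → fast++
(s=3,f=8) a[fast]=8=a[slow] dup → fast++
(s=3,f=9) a[fast]=9≠a[slow]=8 write a[4]=9 → slow++,fast++
(s=4,f=10) a[fast]=9=a[slow] dup → fast++
(s=4,f=11) a[fast]=9=a[slow] dup → fast++
(s=4,f=12) a[fast]=10≠a[slow]=9 write a[5]=10 → slow++,fast++
(s=5,f=13) a[fast]=12≠a[slow]=10 write a[6]=12 → slow++,fast++
(s=6,f=14) a[fast]=14≠a[slow]=12 write a[7]=14 → slow++,fast++
(s=7,f=15) a[fast]=14=a[slow] dup → fast++
(s=7,f=16) a[fast]=14=a[slow] dup → fast++
(s=7,f=17) a[fast]=14=a[slow] dup → fast++

length 8; prefix = [1, 2, 4, 8, 9, 10, 12, 14]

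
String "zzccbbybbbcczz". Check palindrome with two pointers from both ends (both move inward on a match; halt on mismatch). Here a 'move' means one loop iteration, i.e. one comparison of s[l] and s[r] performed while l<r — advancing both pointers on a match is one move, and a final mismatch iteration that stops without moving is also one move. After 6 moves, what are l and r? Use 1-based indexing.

l=1 r=14: 'z'=='z', l++,r--
l=2 r=13: 'z'=='z', l++,r--
l=3 r=12: 'c'=='c', l++,r--
l=4 r=11: 'c'=='c', l++,r--
l=5 r=10: 'b'=='b', l++,r--
l=6 r=9: 'b'=='b', l++,r--

l=7, r=8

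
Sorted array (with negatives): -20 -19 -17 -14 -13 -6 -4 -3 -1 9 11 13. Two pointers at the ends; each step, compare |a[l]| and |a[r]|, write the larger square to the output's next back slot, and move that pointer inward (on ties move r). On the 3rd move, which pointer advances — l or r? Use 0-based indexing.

[0,11] |-20|>|13| out[11]=400 → l++
[1,11] |-19|>|13| out[10]=361 → l++
[2,11] |-17|>|13| out[9]=289 → l++

l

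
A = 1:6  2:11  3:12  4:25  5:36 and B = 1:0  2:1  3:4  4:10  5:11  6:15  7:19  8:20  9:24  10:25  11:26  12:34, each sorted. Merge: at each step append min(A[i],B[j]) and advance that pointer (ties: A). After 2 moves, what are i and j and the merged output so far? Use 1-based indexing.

i=1, j=3, merged so far=[0, 1]

i=1 j=1: A[i]=6>B[j]=0 take 0, j++
i=1 j=2: A[i]=6>B[j]=1 take 1, j++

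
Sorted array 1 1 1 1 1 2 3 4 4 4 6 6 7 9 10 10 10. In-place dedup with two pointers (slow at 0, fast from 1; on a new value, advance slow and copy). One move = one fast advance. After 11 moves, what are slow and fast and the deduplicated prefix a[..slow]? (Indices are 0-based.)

slow=4, fast=12, prefix=[1, 2, 3, 4, 6]

(s=0,f=1) a[fast]=1=a[slow] dup → fast++
(s=0,f=2) a[fast]=1=a[slow] dup → fast++
(s=0,f=3) a[fast]=1=a[slow] dup → fast++
(s=0,f=4) a[fast]=1=a[slow] dup → fast++
(s=0,f=5) a[fast]=2≠a[slow]=1 write a[1]=2 → slow++,fast++
(s=1,f=6) a[fast]=3≠a[slow]=2 write a[2]=3 → slow++,fast++
(s=2,f=7) a[fast]=4≠a[slow]=3 write a[3]=4 → slow++,fast++
(s=3,f=8) a[fast]=4=a[slow] dup → fast++
(s=3,f=9) a[fast]=4=a[slow] dup → fast++
(s=3,f=10) a[fast]=6≠a[slow]=4 write a[4]=6 → slow++,fast++
(s=4,f=11) a[fast]=6=a[slow] dup → fast++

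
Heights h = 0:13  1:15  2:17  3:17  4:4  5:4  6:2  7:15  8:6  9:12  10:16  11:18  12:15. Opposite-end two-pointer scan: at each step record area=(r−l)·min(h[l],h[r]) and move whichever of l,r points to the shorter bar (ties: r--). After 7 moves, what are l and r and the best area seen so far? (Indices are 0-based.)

[0,12] min(13,15)*12=156 best=156 * → l++
[1,12] min(15,15)*11=165 best=165 * → r--
[1,11] min(15,18)*10=150 best=165 → l++
[2,11] min(17,18)*9=153 best=165 → l++
[3,11] min(17,18)*8=136 best=165 → l++
[4,11] min(4,18)*7=28 best=165 → l++
[5,11] min(4,18)*6=24 best=165 → l++

l=6, r=11, best area=165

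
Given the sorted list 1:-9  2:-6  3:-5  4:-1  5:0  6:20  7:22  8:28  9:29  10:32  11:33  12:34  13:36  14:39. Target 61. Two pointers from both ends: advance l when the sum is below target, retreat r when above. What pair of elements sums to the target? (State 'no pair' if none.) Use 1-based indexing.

[1,14] -9+39=30 <61 → l++
[2,14] -6+39=33 <61 → l++
[3,14] -5+39=34 <61 → l++
[4,14] -1+39=38 <61 → l++
[5,14] 0+39=39 <61 → l++
[6,14] 20+39=59 <61 → l++
[7,14] 22+39=61 → found

(22, 39)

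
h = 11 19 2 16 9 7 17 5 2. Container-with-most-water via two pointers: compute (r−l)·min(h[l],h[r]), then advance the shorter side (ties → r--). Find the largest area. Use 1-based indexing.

max area = 85

l=1 r=9: min(11,2)*8=16 best=16 *, r--
l=1 r=8: min(11,5)*7=35 best=35 *, r--
l=1 r=7: min(11,17)*6=66 best=66 *, l++
l=2 r=7: min(19,17)*5=85 best=85 *, r--
l=2 r=6: min(19,7)*4=28 best=85, r--
l=2 r=5: min(19,9)*3=27 best=85, r--
l=2 r=4: min(19,16)*2=32 best=85, r--
l=2 r=3: min(19,2)*1=2 best=85, r--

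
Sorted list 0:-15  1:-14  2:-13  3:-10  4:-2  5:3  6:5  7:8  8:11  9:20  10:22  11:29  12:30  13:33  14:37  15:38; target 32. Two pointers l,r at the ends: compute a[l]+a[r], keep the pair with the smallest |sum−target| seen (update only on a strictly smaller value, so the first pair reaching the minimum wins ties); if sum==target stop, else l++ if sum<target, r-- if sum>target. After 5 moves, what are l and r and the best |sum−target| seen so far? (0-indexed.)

[0,15] -15+38=23 d=9 * → l++
[1,15] -14+38=24 d=8 * → l++
[2,15] -13+38=25 d=7 * → l++
[3,15] -10+38=28 d=4 * → l++
[4,15] -2+38=36 d=4 → r--

l=4, r=14, best |Δ|=4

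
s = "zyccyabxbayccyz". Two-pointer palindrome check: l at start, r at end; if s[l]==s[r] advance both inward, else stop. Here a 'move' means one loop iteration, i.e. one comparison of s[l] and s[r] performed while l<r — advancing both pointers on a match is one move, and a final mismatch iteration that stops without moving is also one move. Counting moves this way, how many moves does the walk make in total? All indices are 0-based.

7 moves

l=0 r=14: 'z'=='z', l++,r--
l=1 r=13: 'y'=='y', l++,r--
l=2 r=12: 'c'=='c', l++,r--
l=3 r=11: 'c'=='c', l++,r--
l=4 r=10: 'y'=='y', l++,r--
l=5 r=9: 'a'=='a', l++,r--
l=6 r=8: 'b'=='b', l++,r--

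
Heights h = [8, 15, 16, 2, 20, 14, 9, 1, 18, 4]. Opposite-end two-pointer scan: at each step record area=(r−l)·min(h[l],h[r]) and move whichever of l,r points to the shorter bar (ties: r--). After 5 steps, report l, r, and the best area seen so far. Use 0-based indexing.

l=4, r=8, best area=105

[0,9] min(8,4)*9=36 best=36 * → r--
[0,8] min(8,18)*8=64 best=64 * → l++
[1,8] min(15,18)*7=105 best=105 * → l++
[2,8] min(16,18)*6=96 best=105 → l++
[3,8] min(2,18)*5=10 best=105 → l++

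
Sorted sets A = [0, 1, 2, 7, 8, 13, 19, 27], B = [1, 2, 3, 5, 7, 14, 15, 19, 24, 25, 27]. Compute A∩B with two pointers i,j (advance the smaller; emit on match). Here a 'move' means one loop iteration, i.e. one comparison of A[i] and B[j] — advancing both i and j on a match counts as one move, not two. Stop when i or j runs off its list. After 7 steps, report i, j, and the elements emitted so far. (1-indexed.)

i=6, j=6, emitted=[1, 2, 7]

i=1 j=1: 0<1, i++
i=2 j=1: 1==1 emit, i++,j++
i=3 j=2: 2==2 emit, i++,j++
i=4 j=3: 7>3, j++
i=4 j=4: 7>5, j++
i=4 j=5: 7==7 emit, i++,j++
i=5 j=6: 8<14, i++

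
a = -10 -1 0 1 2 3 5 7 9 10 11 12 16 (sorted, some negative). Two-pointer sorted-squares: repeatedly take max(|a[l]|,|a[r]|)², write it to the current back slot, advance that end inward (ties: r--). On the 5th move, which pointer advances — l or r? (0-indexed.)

[0,12] |-10|<=|16| out[12]=256 → r--
[0,11] |-10|<=|12| out[11]=144 → r--
[0,10] |-10|<=|11| out[10]=121 → r--
[0,9] |-10|<=|10| out[9]=100 → r--
[0,8] |-10|>|9| out[8]=100 → l++

l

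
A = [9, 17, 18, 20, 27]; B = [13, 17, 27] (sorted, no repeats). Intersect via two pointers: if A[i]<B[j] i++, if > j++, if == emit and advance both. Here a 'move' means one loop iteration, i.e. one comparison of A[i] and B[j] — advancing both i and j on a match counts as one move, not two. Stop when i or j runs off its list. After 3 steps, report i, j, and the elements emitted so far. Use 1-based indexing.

i=1 j=1: 9<13, i++
i=2 j=1: 17>13, j++
i=2 j=2: 17==17 emit, i++,j++

i=3, j=3, emitted=[17]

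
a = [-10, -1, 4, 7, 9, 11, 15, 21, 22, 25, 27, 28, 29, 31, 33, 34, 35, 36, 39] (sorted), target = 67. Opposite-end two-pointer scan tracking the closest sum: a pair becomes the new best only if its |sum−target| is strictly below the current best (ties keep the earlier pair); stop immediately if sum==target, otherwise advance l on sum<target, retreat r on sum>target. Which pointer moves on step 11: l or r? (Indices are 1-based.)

l

[1,19] -10+39=29 d=38 * → l++
[2,19] -1+39=38 d=29 * → l++
[3,19] 4+39=43 d=24 * → l++
[4,19] 7+39=46 d=21 * → l++
[5,19] 9+39=48 d=19 * → l++
[6,19] 11+39=50 d=17 * → l++
[7,19] 15+39=54 d=13 * → l++
[8,19] 21+39=60 d=7 * → l++
[9,19] 22+39=61 d=6 * → l++
[10,19] 25+39=64 d=3 * → l++
[11,19] 27+39=66 d=1 * → l++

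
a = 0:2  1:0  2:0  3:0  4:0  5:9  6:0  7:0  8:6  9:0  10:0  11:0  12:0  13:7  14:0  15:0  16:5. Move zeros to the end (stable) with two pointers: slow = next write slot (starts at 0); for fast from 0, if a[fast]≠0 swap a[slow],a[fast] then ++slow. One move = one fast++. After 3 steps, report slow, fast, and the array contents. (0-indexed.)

slow=1, fast=3, a=[2, 0, 0, 0, 0, 9, 0, 0, 6, 0, 0, 0, 0, 7, 0, 0, 5]

slow=0 fast=0: a[fast]=2≠0 swap→a[0]=2, slow++,fast++
slow=1 fast=1: a[fast]=0, fast++
slow=1 fast=2: a[fast]=0, fast++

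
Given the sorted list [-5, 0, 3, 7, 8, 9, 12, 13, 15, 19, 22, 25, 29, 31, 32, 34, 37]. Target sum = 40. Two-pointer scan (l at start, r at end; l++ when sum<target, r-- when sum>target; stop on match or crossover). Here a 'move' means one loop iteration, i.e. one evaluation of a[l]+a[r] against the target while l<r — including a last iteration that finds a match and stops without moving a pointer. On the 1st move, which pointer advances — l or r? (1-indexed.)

l=1 r=17: -5+37=32 <40, l++

l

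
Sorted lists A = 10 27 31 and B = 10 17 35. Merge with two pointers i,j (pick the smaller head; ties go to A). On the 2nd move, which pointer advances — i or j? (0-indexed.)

i=0 j=0: A[i]=10<=B[j]=10 take 10, i++
i=1 j=0: A[i]=27>B[j]=10 take 10, j++

j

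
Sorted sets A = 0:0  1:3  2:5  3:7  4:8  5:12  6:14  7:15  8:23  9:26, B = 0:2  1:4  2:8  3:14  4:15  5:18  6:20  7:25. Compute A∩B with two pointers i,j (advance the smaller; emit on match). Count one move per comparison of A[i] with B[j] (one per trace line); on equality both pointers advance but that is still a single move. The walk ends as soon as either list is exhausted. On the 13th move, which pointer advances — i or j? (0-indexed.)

i=0 j=0: 0<2, i++
i=1 j=0: 3>2, j++
i=1 j=1: 3<4, i++
i=2 j=1: 5>4, j++
i=2 j=2: 5<8, i++
i=3 j=2: 7<8, i++
i=4 j=2: 8==8 emit, i++,j++
i=5 j=3: 12<14, i++
i=6 j=3: 14==14 emit, i++,j++
i=7 j=4: 15==15 emit, i++,j++
i=8 j=5: 23>18, j++
i=8 j=6: 23>20, j++
i=8 j=7: 23<25, i++

i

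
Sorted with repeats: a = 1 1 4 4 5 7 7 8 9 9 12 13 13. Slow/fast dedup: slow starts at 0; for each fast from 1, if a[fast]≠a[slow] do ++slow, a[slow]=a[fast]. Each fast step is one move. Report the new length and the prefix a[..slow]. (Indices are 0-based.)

slow=0 fast=1: a[fast]=1=a[slow] dup, fast++
slow=0 fast=2: a[fast]=4≠a[slow]=1 write a[1]=4, slow++,fast++
slow=1 fast=3: a[fast]=4=a[slow] dup, fast++
slow=1 fast=4: a[fast]=5≠a[slow]=4 write a[2]=5, slow++,fast++
slow=2 fast=5: a[fast]=7≠a[slow]=5 write a[3]=7, slow++,fast++
slow=3 fast=6: a[fast]=7=a[slow] dup, fast++
slow=3 fast=7: a[fast]=8≠a[slow]=7 write a[4]=8, slow++,fast++
slow=4 fast=8: a[fast]=9≠a[slow]=8 write a[5]=9, slow++,fast++
slow=5 fast=9: a[fast]=9=a[slow] dup, fast++
slow=5 fast=10: a[fast]=12≠a[slow]=9 write a[6]=12, slow++,fast++
slow=6 fast=11: a[fast]=13≠a[slow]=12 write a[7]=13, slow++,fast++
slow=7 fast=12: a[fast]=13=a[slow] dup, fast++

length 8; prefix = [1, 4, 5, 7, 8, 9, 12, 13]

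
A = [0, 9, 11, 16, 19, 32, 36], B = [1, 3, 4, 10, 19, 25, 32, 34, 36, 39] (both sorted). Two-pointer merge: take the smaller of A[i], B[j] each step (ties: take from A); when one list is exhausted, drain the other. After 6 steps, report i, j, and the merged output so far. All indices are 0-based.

i=0 j=0: A[i]=0<=B[j]=1 take 0, i++
i=1 j=0: A[i]=9>B[j]=1 take 1, j++
i=1 j=1: A[i]=9>B[j]=3 take 3, j++
i=1 j=2: A[i]=9>B[j]=4 take 4, j++
i=1 j=3: A[i]=9<=B[j]=10 take 9, i++
i=2 j=3: A[i]=11>B[j]=10 take 10, j++

i=2, j=4, merged so far=[0, 1, 3, 4, 9, 10]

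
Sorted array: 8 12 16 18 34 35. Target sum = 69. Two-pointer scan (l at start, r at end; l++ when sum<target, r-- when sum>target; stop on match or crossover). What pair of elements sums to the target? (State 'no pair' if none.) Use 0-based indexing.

(34, 35)

[0,5] 8+35=43 <69 → l++
[1,5] 12+35=47 <69 → l++
[2,5] 16+35=51 <69 → l++
[3,5] 18+35=53 <69 → l++
[4,5] 34+35=69 → found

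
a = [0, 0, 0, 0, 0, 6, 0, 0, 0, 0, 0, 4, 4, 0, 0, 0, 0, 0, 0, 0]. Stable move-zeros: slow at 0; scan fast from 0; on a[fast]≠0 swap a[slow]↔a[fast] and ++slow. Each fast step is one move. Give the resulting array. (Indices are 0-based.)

(s=0,f=0) a[fast]=0 → fast++
(s=0,f=1) a[fast]=0 → fast++
(s=0,f=2) a[fast]=0 → fast++
(s=0,f=3) a[fast]=0 → fast++
(s=0,f=4) a[fast]=0 → fast++
(s=0,f=5) a[fast]=6≠0 swap→a[0]=6 → slow++,fast++
(s=1,f=6) a[fast]=0 → fast++
(s=1,f=7) a[fast]=0 → fast++
(s=1,f=8) a[fast]=0 → fast++
(s=1,f=9) a[fast]=0 → fast++
(s=1,f=10) a[fast]=0 → fast++
(s=1,f=11) a[fast]=4≠0 swap→a[1]=4 → slow++,fast++
(s=2,f=12) a[fast]=4≠0 swap→a[2]=4 → slow++,fast++
(s=3,f=13) a[fast]=0 → fast++
(s=3,f=14) a[fast]=0 → fast++
(s=3,f=15) a[fast]=0 → fast++
(s=3,f=16) a[fast]=0 → fast++
(s=3,f=17) a[fast]=0 → fast++
(s=3,f=18) a[fast]=0 → fast++
(s=3,f=19) a[fast]=0 → fast++

[6, 4, 4, 0, 0, 0, 0, 0, 0, 0, 0, 0, 0, 0, 0, 0, 0, 0, 0, 0]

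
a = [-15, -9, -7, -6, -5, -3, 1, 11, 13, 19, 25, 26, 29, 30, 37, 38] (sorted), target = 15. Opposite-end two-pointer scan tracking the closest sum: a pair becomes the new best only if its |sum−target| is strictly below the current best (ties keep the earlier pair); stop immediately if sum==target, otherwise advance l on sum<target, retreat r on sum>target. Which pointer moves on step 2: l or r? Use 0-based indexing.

r

[0,15] -15+38=23 d=8 * → r--
[0,14] -15+37=22 d=7 * → r--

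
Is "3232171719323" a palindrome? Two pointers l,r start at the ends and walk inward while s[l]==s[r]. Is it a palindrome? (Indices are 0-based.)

not a palindrome (mismatch at 3,9)

l=0 r=12: '3'=='3', l++,r--
l=1 r=11: '2'=='2', l++,r--
l=2 r=10: '3'=='3', l++,r--
l=3 r=9: '2'!='9', stop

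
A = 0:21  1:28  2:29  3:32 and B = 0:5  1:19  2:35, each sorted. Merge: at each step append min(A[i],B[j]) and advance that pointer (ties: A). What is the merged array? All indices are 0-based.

[i=0,j=0] A[i]=21>B[j]=5 take 5 → j++
[i=0,j=1] A[i]=21>B[j]=19 take 19 → j++
[i=0,j=2] A[i]=21<=B[j]=35 take 21 → i++
[i=1,j=2] A[i]=28<=B[j]=35 take 28 → i++
[i=2,j=2] A[i]=29<=B[j]=35 take 29 → i++
[i=3,j=2] A[i]=32<=B[j]=35 take 32 → i++
[i=4,j=2] A done, take B[j]=35 → j++

[5, 19, 21, 28, 29, 32, 35]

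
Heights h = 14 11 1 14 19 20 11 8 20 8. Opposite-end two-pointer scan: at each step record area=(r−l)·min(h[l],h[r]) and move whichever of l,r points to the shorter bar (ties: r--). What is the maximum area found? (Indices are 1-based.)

[1,10] min(14,8)*9=72 best=72 * → r--
[1,9] min(14,20)*8=112 best=112 * → l++
[2,9] min(11,20)*7=77 best=112 → l++
[3,9] min(1,20)*6=6 best=112 → l++
[4,9] min(14,20)*5=70 best=112 → l++
[5,9] min(19,20)*4=76 best=112 → l++
[6,9] min(20,20)*3=60 best=112 → r--
[6,8] min(20,8)*2=16 best=112 → r--
[6,7] min(20,11)*1=11 best=112 → r--

max area = 112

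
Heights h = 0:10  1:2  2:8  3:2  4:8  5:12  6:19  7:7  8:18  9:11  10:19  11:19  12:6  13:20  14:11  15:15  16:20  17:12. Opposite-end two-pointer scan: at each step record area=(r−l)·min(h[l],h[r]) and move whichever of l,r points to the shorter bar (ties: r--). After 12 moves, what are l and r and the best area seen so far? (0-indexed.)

[0,17] min(10,12)*17=170 best=170 * → l++
[1,17] min(2,12)*16=32 best=170 → l++
[2,17] min(8,12)*15=120 best=170 → l++
[3,17] min(2,12)*14=28 best=170 → l++
[4,17] min(8,12)*13=104 best=170 → l++
[5,17] min(12,12)*12=144 best=170 → r--
[5,16] min(12,20)*11=132 best=170 → l++
[6,16] min(19,20)*10=190 best=190 * → l++
[7,16] min(7,20)*9=63 best=190 → l++
[8,16] min(18,20)*8=144 best=190 → l++
[9,16] min(11,20)*7=77 best=190 → l++
[10,16] min(19,20)*6=114 best=190 → l++

l=11, r=16, best area=190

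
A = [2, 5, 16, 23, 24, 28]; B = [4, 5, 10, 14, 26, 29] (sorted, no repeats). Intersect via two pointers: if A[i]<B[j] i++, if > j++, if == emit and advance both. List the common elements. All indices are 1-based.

i=1 j=1: 2<4, i++
i=2 j=1: 5>4, j++
i=2 j=2: 5==5 emit, i++,j++
i=3 j=3: 16>10, j++
i=3 j=4: 16>14, j++
i=3 j=5: 16<26, i++
i=4 j=5: 23<26, i++
i=5 j=5: 24<26, i++
i=6 j=5: 28>26, j++
i=6 j=6: 28<29, i++

intersection = [5]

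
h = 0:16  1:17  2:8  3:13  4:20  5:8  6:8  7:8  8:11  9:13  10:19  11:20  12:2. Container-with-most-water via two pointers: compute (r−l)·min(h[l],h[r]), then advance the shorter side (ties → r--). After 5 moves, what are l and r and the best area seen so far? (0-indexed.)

l=4, r=11, best area=176

l=0 r=12: min(16,2)*12=24 best=24 *, r--
l=0 r=11: min(16,20)*11=176 best=176 *, l++
l=1 r=11: min(17,20)*10=170 best=176, l++
l=2 r=11: min(8,20)*9=72 best=176, l++
l=3 r=11: min(13,20)*8=104 best=176, l++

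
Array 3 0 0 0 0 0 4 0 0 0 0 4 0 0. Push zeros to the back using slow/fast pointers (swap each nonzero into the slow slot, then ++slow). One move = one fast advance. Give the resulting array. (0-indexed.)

[3, 4, 4, 0, 0, 0, 0, 0, 0, 0, 0, 0, 0, 0]

(s=0,f=0) a[fast]=3≠0 swap→a[0]=3 → slow++,fast++
(s=1,f=1) a[fast]=0 → fast++
(s=1,f=2) a[fast]=0 → fast++
(s=1,f=3) a[fast]=0 → fast++
(s=1,f=4) a[fast]=0 → fast++
(s=1,f=5) a[fast]=0 → fast++
(s=1,f=6) a[fast]=4≠0 swap→a[1]=4 → slow++,fast++
(s=2,f=7) a[fast]=0 → fast++
(s=2,f=8) a[fast]=0 → fast++
(s=2,f=9) a[fast]=0 → fast++
(s=2,f=10) a[fast]=0 → fast++
(s=2,f=11) a[fast]=4≠0 swap→a[2]=4 → slow++,fast++
(s=3,f=12) a[fast]=0 → fast++
(s=3,f=13) a[fast]=0 → fast++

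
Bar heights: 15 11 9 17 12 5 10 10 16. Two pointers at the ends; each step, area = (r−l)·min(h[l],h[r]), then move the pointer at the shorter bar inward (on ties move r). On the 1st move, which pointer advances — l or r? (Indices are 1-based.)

l

l=1 r=9: min(15,16)*8=120 best=120 *, l++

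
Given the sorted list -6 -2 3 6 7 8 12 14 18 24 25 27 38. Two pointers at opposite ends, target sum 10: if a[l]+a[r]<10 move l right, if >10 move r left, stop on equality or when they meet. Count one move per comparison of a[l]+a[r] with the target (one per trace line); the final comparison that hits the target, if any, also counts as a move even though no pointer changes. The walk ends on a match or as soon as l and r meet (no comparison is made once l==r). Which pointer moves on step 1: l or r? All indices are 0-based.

l=0 r=12: -6+38=32 >10, r--

r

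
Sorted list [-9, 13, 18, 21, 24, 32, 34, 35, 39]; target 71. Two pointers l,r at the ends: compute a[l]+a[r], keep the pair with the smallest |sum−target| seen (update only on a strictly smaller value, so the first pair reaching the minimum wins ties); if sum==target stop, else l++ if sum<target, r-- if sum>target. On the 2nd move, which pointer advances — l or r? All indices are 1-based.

l=1 r=9: -9+39=30 d=41 *, l++
l=2 r=9: 13+39=52 d=19 *, l++

l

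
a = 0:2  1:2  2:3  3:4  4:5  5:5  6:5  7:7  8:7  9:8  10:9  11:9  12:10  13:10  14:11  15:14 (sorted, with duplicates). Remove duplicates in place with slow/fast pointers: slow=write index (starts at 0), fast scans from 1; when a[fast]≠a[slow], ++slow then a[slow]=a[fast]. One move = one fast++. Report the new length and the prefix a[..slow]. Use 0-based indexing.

(s=0,f=1) a[fast]=2=a[slow] dup → fast++
(s=0,f=2) a[fast]=3≠a[slow]=2 write a[1]=3 → slow++,fast++
(s=1,f=3) a[fast]=4≠a[slow]=3 write a[2]=4 → slow++,fast++
(s=2,f=4) a[fast]=5≠a[slow]=4 write a[3]=5 → slow++,fast++
(s=3,f=5) a[fast]=5=a[slow] dup → fast++
(s=3,f=6) a[fast]=5=a[slow] dup → fast++
(s=3,f=7) a[fast]=7≠a[slow]=5 write a[4]=7 → slow++,fast++
(s=4,f=8) a[fast]=7=a[slow] dup → fast++
(s=4,f=9) a[fast]=8≠a[slow]=7 write a[5]=8 → slow++,fast++
(s=5,f=10) a[fast]=9≠a[slow]=8 write a[6]=9 → slow++,fast++
(s=6,f=11) a[fast]=9=a[slow] dup → fast++
(s=6,f=12) a[fast]=10≠a[slow]=9 write a[7]=10 → slow++,fast++
(s=7,f=13) a[fast]=10=a[slow] dup → fast++
(s=7,f=14) a[fast]=11≠a[slow]=10 write a[8]=11 → slow++,fast++
(s=8,f=15) a[fast]=14≠a[slow]=11 write a[9]=14 → slow++,fast++

length 10; prefix = [2, 3, 4, 5, 7, 8, 9, 10, 11, 14]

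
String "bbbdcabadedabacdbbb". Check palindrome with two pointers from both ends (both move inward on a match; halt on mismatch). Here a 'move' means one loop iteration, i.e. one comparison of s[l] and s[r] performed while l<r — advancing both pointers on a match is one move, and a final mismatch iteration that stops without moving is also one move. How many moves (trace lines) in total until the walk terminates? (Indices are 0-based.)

[0,18] 'b'=='b' → l++,r--
[1,17] 'b'=='b' → l++,r--
[2,16] 'b'=='b' → l++,r--
[3,15] 'd'=='d' → l++,r--
[4,14] 'c'=='c' → l++,r--
[5,13] 'a'=='a' → l++,r--
[6,12] 'b'=='b' → l++,r--
[7,11] 'a'=='a' → l++,r--
[8,10] 'd'=='d' → l++,r--

9 moves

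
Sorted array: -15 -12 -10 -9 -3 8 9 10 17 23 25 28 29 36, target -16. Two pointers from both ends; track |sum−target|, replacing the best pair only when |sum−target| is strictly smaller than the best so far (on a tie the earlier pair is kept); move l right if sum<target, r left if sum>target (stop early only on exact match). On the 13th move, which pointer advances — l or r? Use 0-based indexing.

l

[0,13] -15+36=21 d=37 * → r--
[0,12] -15+29=14 d=30 * → r--
[0,11] -15+28=13 d=29 * → r--
[0,10] -15+25=10 d=26 * → r--
[0,9] -15+23=8 d=24 * → r--
[0,8] -15+17=2 d=18 * → r--
[0,7] -15+10=-5 d=11 * → r--
[0,6] -15+9=-6 d=10 * → r--
[0,5] -15+8=-7 d=9 * → r--
[0,4] -15+-3=-18 d=2 * → l++
[1,4] -12+-3=-15 d=1 * → r--
[1,3] -12+-9=-21 d=5 → l++
[2,3] -10+-9=-19 d=3 → l++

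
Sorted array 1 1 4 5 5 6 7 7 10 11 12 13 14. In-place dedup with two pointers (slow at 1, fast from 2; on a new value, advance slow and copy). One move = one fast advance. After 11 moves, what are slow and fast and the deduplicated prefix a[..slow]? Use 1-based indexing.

(s=1,f=2) a[fast]=1=a[slow] dup → fast++
(s=1,f=3) a[fast]=4≠a[slow]=1 write a[2]=4 → slow++,fast++
(s=2,f=4) a[fast]=5≠a[slow]=4 write a[3]=5 → slow++,fast++
(s=3,f=5) a[fast]=5=a[slow] dup → fast++
(s=3,f=6) a[fast]=6≠a[slow]=5 write a[4]=6 → slow++,fast++
(s=4,f=7) a[fast]=7≠a[slow]=6 write a[5]=7 → slow++,fast++
(s=5,f=8) a[fast]=7=a[slow] dup → fast++
(s=5,f=9) a[fast]=10≠a[slow]=7 write a[6]=10 → slow++,fast++
(s=6,f=10) a[fast]=11≠a[slow]=10 write a[7]=11 → slow++,fast++
(s=7,f=11) a[fast]=12≠a[slow]=11 write a[8]=12 → slow++,fast++
(s=8,f=12) a[fast]=13≠a[slow]=12 write a[9]=13 → slow++,fast++

slow=9, fast=13, prefix=[1, 4, 5, 6, 7, 10, 11, 12, 13]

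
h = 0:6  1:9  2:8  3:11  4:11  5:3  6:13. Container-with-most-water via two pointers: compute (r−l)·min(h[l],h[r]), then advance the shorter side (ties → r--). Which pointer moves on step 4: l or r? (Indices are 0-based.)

[0,6] min(6,13)*6=36 best=36 * → l++
[1,6] min(9,13)*5=45 best=45 * → l++
[2,6] min(8,13)*4=32 best=45 → l++
[3,6] min(11,13)*3=33 best=45 → l++

l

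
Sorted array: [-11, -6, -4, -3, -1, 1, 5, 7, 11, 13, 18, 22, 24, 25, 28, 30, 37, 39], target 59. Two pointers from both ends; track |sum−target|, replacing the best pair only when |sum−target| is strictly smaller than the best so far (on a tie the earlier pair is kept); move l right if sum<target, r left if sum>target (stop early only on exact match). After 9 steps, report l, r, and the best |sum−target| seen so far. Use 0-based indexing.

[0,17] -11+39=28 d=31 * → l++
[1,17] -6+39=33 d=26 * → l++
[2,17] -4+39=35 d=24 * → l++
[3,17] -3+39=36 d=23 * → l++
[4,17] -1+39=38 d=21 * → l++
[5,17] 1+39=40 d=19 * → l++
[6,17] 5+39=44 d=15 * → l++
[7,17] 7+39=46 d=13 * → l++
[8,17] 11+39=50 d=9 * → l++

l=9, r=17, best |Δ|=9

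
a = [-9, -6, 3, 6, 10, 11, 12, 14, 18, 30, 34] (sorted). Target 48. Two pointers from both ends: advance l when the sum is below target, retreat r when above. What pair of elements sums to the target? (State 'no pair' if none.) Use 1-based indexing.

(14, 34)

l=1 r=11: -9+34=25 <48, l++
l=2 r=11: -6+34=28 <48, l++
l=3 r=11: 3+34=37 <48, l++
l=4 r=11: 6+34=40 <48, l++
l=5 r=11: 10+34=44 <48, l++
l=6 r=11: 11+34=45 <48, l++
l=7 r=11: 12+34=46 <48, l++
l=8 r=11: 14+34=48, found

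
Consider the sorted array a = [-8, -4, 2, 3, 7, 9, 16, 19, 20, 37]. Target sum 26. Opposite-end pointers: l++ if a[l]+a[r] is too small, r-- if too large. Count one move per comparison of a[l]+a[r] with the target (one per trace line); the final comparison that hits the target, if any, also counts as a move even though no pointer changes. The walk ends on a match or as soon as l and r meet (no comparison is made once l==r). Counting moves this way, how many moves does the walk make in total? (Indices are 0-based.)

l=0 r=9: -8+37=29 >26, r--
l=0 r=8: -8+20=12 <26, l++
l=1 r=8: -4+20=16 <26, l++
l=2 r=8: 2+20=22 <26, l++
l=3 r=8: 3+20=23 <26, l++
l=4 r=8: 7+20=27 >26, r--
l=4 r=7: 7+19=26, found

7 moves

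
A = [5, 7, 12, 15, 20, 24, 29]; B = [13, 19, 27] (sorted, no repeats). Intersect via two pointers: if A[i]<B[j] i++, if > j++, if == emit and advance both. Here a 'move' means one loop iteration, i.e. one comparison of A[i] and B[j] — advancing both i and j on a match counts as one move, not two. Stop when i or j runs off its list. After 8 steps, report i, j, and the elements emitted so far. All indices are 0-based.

i=0 j=0: 5<13, i++
i=1 j=0: 7<13, i++
i=2 j=0: 12<13, i++
i=3 j=0: 15>13, j++
i=3 j=1: 15<19, i++
i=4 j=1: 20>19, j++
i=4 j=2: 20<27, i++
i=5 j=2: 24<27, i++

i=6, j=2, emitted=[]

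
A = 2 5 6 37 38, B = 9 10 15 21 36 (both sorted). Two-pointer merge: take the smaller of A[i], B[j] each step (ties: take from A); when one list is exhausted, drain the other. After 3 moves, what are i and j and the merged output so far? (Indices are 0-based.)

i=3, j=0, merged so far=[2, 5, 6]

i=0 j=0: A[i]=2<=B[j]=9 take 2, i++
i=1 j=0: A[i]=5<=B[j]=9 take 5, i++
i=2 j=0: A[i]=6<=B[j]=9 take 6, i++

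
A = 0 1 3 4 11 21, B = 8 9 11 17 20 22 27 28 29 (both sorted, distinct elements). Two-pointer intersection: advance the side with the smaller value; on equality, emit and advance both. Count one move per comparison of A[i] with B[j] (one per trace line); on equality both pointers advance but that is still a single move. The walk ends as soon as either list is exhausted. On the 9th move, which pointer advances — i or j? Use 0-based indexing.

j

[i=0,j=0] 0<8 → i++
[i=1,j=0] 1<8 → i++
[i=2,j=0] 3<8 → i++
[i=3,j=0] 4<8 → i++
[i=4,j=0] 11>8 → j++
[i=4,j=1] 11>9 → j++
[i=4,j=2] 11==11 emit → i++,j++
[i=5,j=3] 21>17 → j++
[i=5,j=4] 21>20 → j++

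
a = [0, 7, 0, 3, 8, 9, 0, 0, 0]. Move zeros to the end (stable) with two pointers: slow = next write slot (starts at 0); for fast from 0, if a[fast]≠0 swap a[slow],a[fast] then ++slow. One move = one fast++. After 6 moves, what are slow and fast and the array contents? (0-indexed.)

slow=0 fast=0: a[fast]=0, fast++
slow=0 fast=1: a[fast]=7≠0 swap→a[0]=7, slow++,fast++
slow=1 fast=2: a[fast]=0, fast++
slow=1 fast=3: a[fast]=3≠0 swap→a[1]=3, slow++,fast++
slow=2 fast=4: a[fast]=8≠0 swap→a[2]=8, slow++,fast++
slow=3 fast=5: a[fast]=9≠0 swap→a[3]=9, slow++,fast++

slow=4, fast=6, a=[7, 3, 8, 9, 0, 0, 0, 0, 0]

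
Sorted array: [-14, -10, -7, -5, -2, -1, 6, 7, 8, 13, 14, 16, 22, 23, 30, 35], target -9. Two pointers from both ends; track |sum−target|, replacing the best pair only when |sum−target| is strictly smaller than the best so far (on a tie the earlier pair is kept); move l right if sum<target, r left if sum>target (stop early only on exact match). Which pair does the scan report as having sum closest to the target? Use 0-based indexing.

pair (-7, -2) with sum -9 (|Δ|=0)

l=0 r=15: -14+35=21 d=30 *, r--
l=0 r=14: -14+30=16 d=25 *, r--
l=0 r=13: -14+23=9 d=18 *, r--
l=0 r=12: -14+22=8 d=17 *, r--
l=0 r=11: -14+16=2 d=11 *, r--
l=0 r=10: -14+14=0 d=9 *, r--
l=0 r=9: -14+13=-1 d=8 *, r--
l=0 r=8: -14+8=-6 d=3 *, r--
l=0 r=7: -14+7=-7 d=2 *, r--
l=0 r=6: -14+6=-8 d=1 *, r--
l=0 r=5: -14+-1=-15 d=6, l++
l=1 r=5: -10+-1=-11 d=2, l++
l=2 r=5: -7+-1=-8 d=1, r--
l=2 r=4: -7+-2=-9 d=0 *, stop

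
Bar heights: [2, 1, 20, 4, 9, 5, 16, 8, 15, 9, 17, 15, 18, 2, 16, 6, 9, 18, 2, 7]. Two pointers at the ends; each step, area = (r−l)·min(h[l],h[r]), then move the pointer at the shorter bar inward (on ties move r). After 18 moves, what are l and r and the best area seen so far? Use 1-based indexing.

l=3, r=4, best area=270

l=1 r=20: min(2,7)*19=38 best=38 *, l++
l=2 r=20: min(1,7)*18=18 best=38, l++
l=3 r=20: min(20,7)*17=119 best=119 *, r--
l=3 r=19: min(20,2)*16=32 best=119, r--
l=3 r=18: min(20,18)*15=270 best=270 *, r--
l=3 r=17: min(20,9)*14=126 best=270, r--
l=3 r=16: min(20,6)*13=78 best=270, r--
l=3 r=15: min(20,16)*12=192 best=270, r--
l=3 r=14: min(20,2)*11=22 best=270, r--
l=3 r=13: min(20,18)*10=180 best=270, r--
l=3 r=12: min(20,15)*9=135 best=270, r--
l=3 r=11: min(20,17)*8=136 best=270, r--
l=3 r=10: min(20,9)*7=63 best=270, r--
l=3 r=9: min(20,15)*6=90 best=270, r--
l=3 r=8: min(20,8)*5=40 best=270, r--
l=3 r=7: min(20,16)*4=64 best=270, r--
l=3 r=6: min(20,5)*3=15 best=270, r--
l=3 r=5: min(20,9)*2=18 best=270, r--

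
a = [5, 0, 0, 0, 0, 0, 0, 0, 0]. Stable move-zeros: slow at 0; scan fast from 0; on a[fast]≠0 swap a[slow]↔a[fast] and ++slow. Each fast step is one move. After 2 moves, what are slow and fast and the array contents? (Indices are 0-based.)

slow=0 fast=0: a[fast]=5≠0 swap→a[0]=5, slow++,fast++
slow=1 fast=1: a[fast]=0, fast++

slow=1, fast=2, a=[5, 0, 0, 0, 0, 0, 0, 0, 0]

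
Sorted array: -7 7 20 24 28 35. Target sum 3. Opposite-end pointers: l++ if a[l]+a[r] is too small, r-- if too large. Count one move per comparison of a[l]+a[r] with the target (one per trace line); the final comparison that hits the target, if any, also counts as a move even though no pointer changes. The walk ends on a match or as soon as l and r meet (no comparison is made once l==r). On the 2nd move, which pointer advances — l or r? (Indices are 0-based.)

r

[0,5] -7+35=28 >3 → r--
[0,4] -7+28=21 >3 → r--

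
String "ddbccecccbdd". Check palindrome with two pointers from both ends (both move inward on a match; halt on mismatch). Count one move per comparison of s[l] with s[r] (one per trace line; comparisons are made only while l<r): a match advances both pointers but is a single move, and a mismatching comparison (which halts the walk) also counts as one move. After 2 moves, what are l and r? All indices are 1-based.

l=3, r=10

[1,12] 'd'=='d' → l++,r--
[2,11] 'd'=='d' → l++,r--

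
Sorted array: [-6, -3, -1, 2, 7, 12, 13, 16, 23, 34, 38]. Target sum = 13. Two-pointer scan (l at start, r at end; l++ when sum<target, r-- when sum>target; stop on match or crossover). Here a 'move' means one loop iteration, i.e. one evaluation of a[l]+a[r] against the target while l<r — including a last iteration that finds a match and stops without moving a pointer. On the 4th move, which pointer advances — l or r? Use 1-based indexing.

l

l=1 r=11: -6+38=32 >13, r--
l=1 r=10: -6+34=28 >13, r--
l=1 r=9: -6+23=17 >13, r--
l=1 r=8: -6+16=10 <13, l++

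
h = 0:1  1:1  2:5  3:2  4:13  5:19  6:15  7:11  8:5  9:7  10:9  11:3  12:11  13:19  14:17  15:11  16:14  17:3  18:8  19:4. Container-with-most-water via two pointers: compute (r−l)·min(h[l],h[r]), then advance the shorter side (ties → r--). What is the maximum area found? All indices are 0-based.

[0,19] min(1,4)*19=19 best=19 * → l++
[1,19] min(1,4)*18=18 best=19 → l++
[2,19] min(5,4)*17=68 best=68 * → r--
[2,18] min(5,8)*16=80 best=80 * → l++
[3,18] min(2,8)*15=30 best=80 → l++
[4,18] min(13,8)*14=112 best=112 * → r--
[4,17] min(13,3)*13=39 best=112 → r--
[4,16] min(13,14)*12=156 best=156 * → l++
[5,16] min(19,14)*11=154 best=156 → r--
[5,15] min(19,11)*10=110 best=156 → r--
[5,14] min(19,17)*9=153 best=156 → r--
[5,13] min(19,19)*8=152 best=156 → r--
[5,12] min(19,11)*7=77 best=156 → r--
[5,11] min(19,3)*6=18 best=156 → r--
[5,10] min(19,9)*5=45 best=156 → r--
[5,9] min(19,7)*4=28 best=156 → r--
[5,8] min(19,5)*3=15 best=156 → r--
[5,7] min(19,11)*2=22 best=156 → r--
[5,6] min(19,15)*1=15 best=156 → r--

max area = 156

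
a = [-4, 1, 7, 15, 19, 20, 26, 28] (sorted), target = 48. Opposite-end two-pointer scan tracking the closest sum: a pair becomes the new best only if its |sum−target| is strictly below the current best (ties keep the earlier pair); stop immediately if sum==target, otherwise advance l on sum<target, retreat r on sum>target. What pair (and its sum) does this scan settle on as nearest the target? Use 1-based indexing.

pair (20, 28) with sum 48 (|Δ|=0)

[1,8] -4+28=24 d=24 * → l++
[2,8] 1+28=29 d=19 * → l++
[3,8] 7+28=35 d=13 * → l++
[4,8] 15+28=43 d=5 * → l++
[5,8] 19+28=47 d=1 * → l++
[6,8] 20+28=48 d=0 * → stop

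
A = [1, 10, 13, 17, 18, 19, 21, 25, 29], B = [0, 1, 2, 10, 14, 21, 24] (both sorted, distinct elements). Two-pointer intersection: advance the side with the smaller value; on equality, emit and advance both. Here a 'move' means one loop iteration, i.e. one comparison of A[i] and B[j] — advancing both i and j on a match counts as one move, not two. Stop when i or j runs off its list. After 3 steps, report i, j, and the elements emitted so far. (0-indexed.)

[i=0,j=0] 1>0 → j++
[i=0,j=1] 1==1 emit → i++,j++
[i=1,j=2] 10>2 → j++

i=1, j=3, emitted=[1]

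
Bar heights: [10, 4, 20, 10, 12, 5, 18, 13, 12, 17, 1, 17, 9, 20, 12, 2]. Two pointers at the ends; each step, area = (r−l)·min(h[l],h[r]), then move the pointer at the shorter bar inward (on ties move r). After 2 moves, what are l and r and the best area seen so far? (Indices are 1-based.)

[1,16] min(10,2)*15=30 best=30 * → r--
[1,15] min(10,12)*14=140 best=140 * → l++

l=2, r=15, best area=140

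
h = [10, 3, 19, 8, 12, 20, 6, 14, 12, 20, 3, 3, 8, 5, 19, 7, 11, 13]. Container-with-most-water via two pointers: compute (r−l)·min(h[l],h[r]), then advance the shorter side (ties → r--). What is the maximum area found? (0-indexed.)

[0,17] min(10,13)*17=170 best=170 * → l++
[1,17] min(3,13)*16=48 best=170 → l++
[2,17] min(19,13)*15=195 best=195 * → r--
[2,16] min(19,11)*14=154 best=195 → r--
[2,15] min(19,7)*13=91 best=195 → r--
[2,14] min(19,19)*12=228 best=228 * → r--
[2,13] min(19,5)*11=55 best=228 → r--
[2,12] min(19,8)*10=80 best=228 → r--
[2,11] min(19,3)*9=27 best=228 → r--
[2,10] min(19,3)*8=24 best=228 → r--
[2,9] min(19,20)*7=133 best=228 → l++
[3,9] min(8,20)*6=48 best=228 → l++
[4,9] min(12,20)*5=60 best=228 → l++
[5,9] min(20,20)*4=80 best=228 → r--
[5,8] min(20,12)*3=36 best=228 → r--
[5,7] min(20,14)*2=28 best=228 → r--
[5,6] min(20,6)*1=6 best=228 → r--

max area = 228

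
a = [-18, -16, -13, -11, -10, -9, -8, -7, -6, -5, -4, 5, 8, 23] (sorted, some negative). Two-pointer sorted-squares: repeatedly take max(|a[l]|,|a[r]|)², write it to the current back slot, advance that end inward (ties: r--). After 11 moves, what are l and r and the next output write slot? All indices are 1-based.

[1,14] |-18|<=|23| out[14]=529 → r--
[1,13] |-18|>|8| out[13]=324 → l++
[2,13] |-16|>|8| out[12]=256 → l++
[3,13] |-13|>|8| out[11]=169 → l++
[4,13] |-11|>|8| out[10]=121 → l++
[5,13] |-10|>|8| out[9]=100 → l++
[6,13] |-9|>|8| out[8]=81 → l++
[7,13] |-8|<=|8| out[7]=64 → r--
[7,12] |-8|>|5| out[6]=64 → l++
[8,12] |-7|>|5| out[5]=49 → l++
[9,12] |-6|>|5| out[4]=36 → l++

l=10, r=12, next write slot=3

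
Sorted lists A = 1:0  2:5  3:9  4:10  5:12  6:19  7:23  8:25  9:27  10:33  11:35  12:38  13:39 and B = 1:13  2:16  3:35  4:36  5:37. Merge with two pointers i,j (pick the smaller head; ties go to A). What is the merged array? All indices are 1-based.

[i=1,j=1] A[i]=0<=B[j]=13 take 0 → i++
[i=2,j=1] A[i]=5<=B[j]=13 take 5 → i++
[i=3,j=1] A[i]=9<=B[j]=13 take 9 → i++
[i=4,j=1] A[i]=10<=B[j]=13 take 10 → i++
[i=5,j=1] A[i]=12<=B[j]=13 take 12 → i++
[i=6,j=1] A[i]=19>B[j]=13 take 13 → j++
[i=6,j=2] A[i]=19>B[j]=16 take 16 → j++
[i=6,j=3] A[i]=19<=B[j]=35 take 19 → i++
[i=7,j=3] A[i]=23<=B[j]=35 take 23 → i++
[i=8,j=3] A[i]=25<=B[j]=35 take 25 → i++
[i=9,j=3] A[i]=27<=B[j]=35 take 27 → i++
[i=10,j=3] A[i]=33<=B[j]=35 take 33 → i++
[i=11,j=3] A[i]=35<=B[j]=35 take 35 → i++
[i=12,j=3] A[i]=38>B[j]=35 take 35 → j++
[i=12,j=4] A[i]=38>B[j]=36 take 36 → j++
[i=12,j=5] A[i]=38>B[j]=37 take 37 → j++
[i=12,j=6] B done, take A[i]=38 → i++
[i=13,j=6] B done, take A[i]=39 → i++

[0, 5, 9, 10, 12, 13, 16, 19, 23, 25, 27, 33, 35, 35, 36, 37, 38, 39]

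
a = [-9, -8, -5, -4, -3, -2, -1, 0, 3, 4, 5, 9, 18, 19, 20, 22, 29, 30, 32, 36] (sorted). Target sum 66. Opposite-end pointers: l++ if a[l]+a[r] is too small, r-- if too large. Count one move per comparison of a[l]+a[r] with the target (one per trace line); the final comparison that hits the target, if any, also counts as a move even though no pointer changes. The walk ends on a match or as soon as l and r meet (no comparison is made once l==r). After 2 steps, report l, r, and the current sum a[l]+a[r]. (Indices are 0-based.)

l=2, r=19, sum=31

l=0 r=19: -9+36=27 <66, l++
l=1 r=19: -8+36=28 <66, l++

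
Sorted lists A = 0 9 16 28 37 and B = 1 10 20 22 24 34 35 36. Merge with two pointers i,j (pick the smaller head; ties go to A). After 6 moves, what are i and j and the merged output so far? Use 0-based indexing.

i=3, j=3, merged so far=[0, 1, 9, 10, 16, 20]

i=0 j=0: A[i]=0<=B[j]=1 take 0, i++
i=1 j=0: A[i]=9>B[j]=1 take 1, j++
i=1 j=1: A[i]=9<=B[j]=10 take 9, i++
i=2 j=1: A[i]=16>B[j]=10 take 10, j++
i=2 j=2: A[i]=16<=B[j]=20 take 16, i++
i=3 j=2: A[i]=28>B[j]=20 take 20, j++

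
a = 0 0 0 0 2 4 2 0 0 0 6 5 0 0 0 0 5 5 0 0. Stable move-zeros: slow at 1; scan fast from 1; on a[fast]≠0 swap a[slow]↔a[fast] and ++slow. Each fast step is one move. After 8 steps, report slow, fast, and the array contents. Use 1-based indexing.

slow=4, fast=9, a=[2, 4, 2, 0, 0, 0, 0, 0, 0, 0, 6, 5, 0, 0, 0, 0, 5, 5, 0, 0]

slow=1 fast=1: a[fast]=0, fast++
slow=1 fast=2: a[fast]=0, fast++
slow=1 fast=3: a[fast]=0, fast++
slow=1 fast=4: a[fast]=0, fast++
slow=1 fast=5: a[fast]=2≠0 swap→a[1]=2, slow++,fast++
slow=2 fast=6: a[fast]=4≠0 swap→a[2]=4, slow++,fast++
slow=3 fast=7: a[fast]=2≠0 swap→a[3]=2, slow++,fast++
slow=4 fast=8: a[fast]=0, fast++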